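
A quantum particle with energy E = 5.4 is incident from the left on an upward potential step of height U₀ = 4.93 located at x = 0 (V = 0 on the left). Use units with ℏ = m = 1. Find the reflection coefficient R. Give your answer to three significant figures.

R = 0.296

On each side the TISE gives plane waves with k = √(2m(E − V))/ℏ: k₁ = √(2·1·5.4) = 3.286, k₂ = √(2·1·0.47) = 0.9695.
Continuity of ψ and ψ′ at the step yields the reflection amplitude r = (k₁ − k₂)/(k₁ + k₂) = 0.5444; thus R = |r|² = 0.2963, T = 0.7037.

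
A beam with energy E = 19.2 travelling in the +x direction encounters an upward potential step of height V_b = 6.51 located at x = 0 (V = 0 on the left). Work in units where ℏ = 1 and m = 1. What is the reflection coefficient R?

R = 0.0106

On each side the TISE gives plane waves with k = √(2m(E − V))/ℏ: k₁ = √(2·1·19.2) = 6.197, k₂ = √(2·1·12.69) = 5.038.
Continuity of ψ and ψ′ at the step yields the reflection amplitude r = (k₁ − k₂)/(k₁ + k₂) = 0.1032; thus R = |r|² = 0.01064, T = 0.9894.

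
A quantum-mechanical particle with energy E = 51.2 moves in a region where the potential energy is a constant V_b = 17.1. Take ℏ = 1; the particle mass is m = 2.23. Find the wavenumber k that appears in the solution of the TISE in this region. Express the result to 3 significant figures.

With E > V_b the solution is oscillatory, ψ ∝ e^{±ikx} with k = √(2m(E − V_b))/ℏ.
k = √(2 × 2.23 × 34.1) = 12.33.

k = 12.3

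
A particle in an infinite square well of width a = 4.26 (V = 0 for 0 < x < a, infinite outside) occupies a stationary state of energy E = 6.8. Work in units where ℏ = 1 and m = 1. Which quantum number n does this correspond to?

n = 5

From E_n = n²π²ℏ²/(2ma²) invert to n = √(2ma²E)/(πℏ).
n = (4.26/π) × √(2 × 1 × 6.8) = 5.001 → n = 5.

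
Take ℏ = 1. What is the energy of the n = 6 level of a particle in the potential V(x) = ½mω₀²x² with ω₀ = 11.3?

E = 73.5

The oscillator eigenvalues are E_n = ℏω₀(n + ½), so E_6 = 11.3 × 6.5 = 73.45.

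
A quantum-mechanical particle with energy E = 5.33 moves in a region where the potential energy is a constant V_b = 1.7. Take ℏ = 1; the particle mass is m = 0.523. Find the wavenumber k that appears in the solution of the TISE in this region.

With E > V_b the solution is oscillatory, ψ ∝ e^{±ikx} with k = √(2m(E − V_b))/ℏ.
k = √(2 × 0.523 × 3.63) = 1.949.

k = 1.95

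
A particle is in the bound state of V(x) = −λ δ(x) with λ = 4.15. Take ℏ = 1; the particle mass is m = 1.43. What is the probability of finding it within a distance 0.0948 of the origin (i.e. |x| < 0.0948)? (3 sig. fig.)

The normalised bound state is ψ = √κ e^{−κ|x|} with κ = mλ/ℏ² = 5.935.
P(|x| < d) = ∫_{−d}^{d} κ e^{−2κ|x|} dx = 1 − e^{−2κd} = 1 − e^{−1.125} = 0.6754.

P = 0.675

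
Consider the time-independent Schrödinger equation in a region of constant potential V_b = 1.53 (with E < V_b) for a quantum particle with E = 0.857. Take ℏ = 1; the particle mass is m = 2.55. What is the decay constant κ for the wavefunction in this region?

Since E < V_b the TISE in this region is ψ'' = κ²ψ with κ = √(2m(V_b − E))/ℏ.
κ = √(2 × 2.55 × 0.673) = 1.853.

κ = 1.85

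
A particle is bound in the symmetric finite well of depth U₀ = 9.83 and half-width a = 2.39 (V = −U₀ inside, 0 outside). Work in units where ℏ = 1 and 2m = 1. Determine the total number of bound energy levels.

The dimensionless depth is z₀ = a√(2mU₀)/ℏ = 2.39 × √(9.830) = 7.493.
A new bound state (alternating even/odd) appears each time z₀ passes a multiple of π/2, so N = ⌊2z₀/π⌋ + 1 = ⌊4.770⌋ + 1 = 5.

N = 5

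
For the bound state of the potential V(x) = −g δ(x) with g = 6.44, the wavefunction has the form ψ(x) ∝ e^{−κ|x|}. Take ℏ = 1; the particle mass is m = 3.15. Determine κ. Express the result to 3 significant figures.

κ = 20.3

Integrating the TISE across x = 0 gives the cusp condition ψ'(0⁺) − ψ'(0⁻) = −(2mg/ℏ²)ψ(0).
With ψ ∝ e^{−κ|x|} this yields −2κ = −2mg/ℏ², so κ = mg/ℏ² = 20.29.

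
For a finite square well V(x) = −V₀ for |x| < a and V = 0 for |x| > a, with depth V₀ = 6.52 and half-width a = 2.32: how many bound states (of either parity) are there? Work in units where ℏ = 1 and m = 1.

The dimensionless depth is z₀ = a√(2mV₀)/ℏ = 2.32 × √(13.04) = 8.378.
The even/odd transcendental equations gain one root per π/2 in z₀, giving N = 1 + ⌊2z₀/π⌋ = 1 + ⌊5.333⌋ = 6.

N = 6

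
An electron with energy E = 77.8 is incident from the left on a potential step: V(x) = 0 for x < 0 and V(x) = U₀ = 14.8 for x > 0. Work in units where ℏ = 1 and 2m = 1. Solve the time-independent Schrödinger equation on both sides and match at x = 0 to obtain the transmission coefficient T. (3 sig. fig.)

On each side the TISE gives plane waves with k = √(2m(E − V))/ℏ: k₁ = √(2·½·77.8) = 8.820, k₂ = √(2·½·63) = 7.937.
Continuity of ψ and ψ′ at the step yields the reflection amplitude r = (k₁ − k₂)/(k₁ + k₂) = 0.05270; thus R = |r|² = 0.002778, T = 0.9972.

T = 0.997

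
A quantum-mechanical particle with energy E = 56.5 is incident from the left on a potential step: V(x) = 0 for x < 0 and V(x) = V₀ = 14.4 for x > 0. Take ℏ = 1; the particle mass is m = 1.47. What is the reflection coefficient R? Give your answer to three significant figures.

R = 0.00539

On each side the TISE gives plane waves with k = √(2m(E − V))/ℏ: k₁ = √(2·1.47·56.5) = 12.89, k₂ = √(2·1.47·42.1) = 11.13.
Continuity of ψ and ψ′ at the step yields the reflection amplitude r = (k₁ − k₂)/(k₁ + k₂) = 0.07342; thus R = |r|² = 0.005390, T = 0.9946.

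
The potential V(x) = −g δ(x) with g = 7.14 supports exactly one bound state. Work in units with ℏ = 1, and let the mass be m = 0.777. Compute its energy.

E = -19.8

For x ≠ 0 the bound state is ψ ∝ e^{−κ|x|}; integrating the TISE across the delta gives the cusp condition 2κ = 2mg/ℏ², so κ = 5.548.
Then E = −ℏ²κ²/(2m) = −mg²/(2ℏ²) = -19.81.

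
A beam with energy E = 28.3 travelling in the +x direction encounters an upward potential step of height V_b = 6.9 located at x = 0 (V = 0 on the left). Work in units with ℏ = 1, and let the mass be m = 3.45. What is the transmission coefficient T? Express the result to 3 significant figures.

T = 0.995

The wavenumbers are k₁ = √(2mE)/ℏ = 13.97 on the left and k₂ = √(2m(E − V_b))/ℏ = 12.15 on the right.
Continuity of ψ and ψ′ at the step yields the reflection amplitude r = (k₁ − k₂)/(k₁ + k₂) = 0.06975; thus R = |r|² = 0.004866, T = 0.9951.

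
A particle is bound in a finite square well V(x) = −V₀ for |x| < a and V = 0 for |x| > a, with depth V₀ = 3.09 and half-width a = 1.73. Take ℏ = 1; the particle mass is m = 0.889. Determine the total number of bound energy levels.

N = 3

Define the well-strength parameter z₀ = (a/ℏ)√(2mV₀) = 1.73 × √(2·0.889·3.09) = 4.055.
The even/odd transcendental equations gain one root per π/2 in z₀, giving N = 1 + ⌊2z₀/π⌋ = 1 + ⌊2.581⌋ = 3.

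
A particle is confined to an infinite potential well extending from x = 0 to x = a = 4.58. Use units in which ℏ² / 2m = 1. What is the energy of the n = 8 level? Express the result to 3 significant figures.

Requiring ψ(0) = ψ(a) = 0 quantises k = nπ/a, hence E_n = ℏ²k²/2m = n²π²ℏ²/(2ma²).
E_8 = 8² × π² / (2 × 0.5 × 4.58²) = 30.11.

E = 30.1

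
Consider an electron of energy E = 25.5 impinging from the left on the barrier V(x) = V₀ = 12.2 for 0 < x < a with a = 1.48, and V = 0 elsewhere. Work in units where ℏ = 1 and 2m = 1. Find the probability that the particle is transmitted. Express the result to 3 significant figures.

Above the barrier the interior wavenumber is k₂ = √(2m(E − V₀))/ℏ = 3.647, giving phase k₂a = 5.397.
Matching at both interfaces gives T⁻¹ = 1 + V₀² sin²(k₂a) / [4E(E − V₀)] = 1.066, hence T = 0.938.

T = 0.938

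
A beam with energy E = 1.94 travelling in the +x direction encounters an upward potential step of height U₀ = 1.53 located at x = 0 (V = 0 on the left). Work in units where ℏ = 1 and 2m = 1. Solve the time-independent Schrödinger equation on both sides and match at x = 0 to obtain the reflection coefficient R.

On each side the TISE gives plane waves with k = √(2m(E − V))/ℏ: k₁ = √(2·½·1.94) = 1.393, k₂ = √(2·½·0.41) = 0.6403.
Continuity of ψ and ψ′ at the step yields the reflection amplitude r = (k₁ − k₂)/(k₁ + k₂) = 0.3701; thus R = |r|² = 0.1370, T = 0.8630.

R = 0.137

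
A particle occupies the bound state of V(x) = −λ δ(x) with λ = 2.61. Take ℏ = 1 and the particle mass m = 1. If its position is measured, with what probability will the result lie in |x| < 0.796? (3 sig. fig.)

The normalised bound state is ψ = √κ e^{−κ|x|} with κ = mλ/ℏ² = 2.610.
P(|x| < d) = ∫_{−d}^{d} κ e^{−2κ|x|} dx = 1 − e^{−2κd} = 1 − e^{−4.155} = 0.9843.

P = 0.984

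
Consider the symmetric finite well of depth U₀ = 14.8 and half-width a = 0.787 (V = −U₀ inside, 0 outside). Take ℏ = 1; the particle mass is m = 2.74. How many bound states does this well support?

The dimensionless depth is z₀ = a√(2mU₀)/ℏ = 0.787 × √(81.10) = 7.088.
The even/odd transcendental equations gain one root per π/2 in z₀, giving N = 1 + ⌊2z₀/π⌋ = 1 + ⌊4.512⌋ = 5.

N = 5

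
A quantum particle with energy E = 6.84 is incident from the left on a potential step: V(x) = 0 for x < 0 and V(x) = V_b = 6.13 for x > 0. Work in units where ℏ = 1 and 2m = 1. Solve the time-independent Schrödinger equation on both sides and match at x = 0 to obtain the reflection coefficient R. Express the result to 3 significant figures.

The wavenumbers are k₁ = √(2mE)/ℏ = 2.615 on the left and k₂ = √(2m(E − V_b))/ℏ = 0.8426 on the right.
Matching ψ and ψ′ at x = 0 gives r = (k₁ − k₂)/(k₁ + k₂), so R = r² = 0.2628 and T = 1 − R = 0.7372.

R = 0.263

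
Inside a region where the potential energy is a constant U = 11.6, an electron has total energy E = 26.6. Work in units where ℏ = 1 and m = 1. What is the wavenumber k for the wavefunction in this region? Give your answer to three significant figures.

With E > U the solution is oscillatory, ψ ∝ e^{±ikx} with k = √(2m(E − U))/ℏ.
k = √(2 × 1 × 15) = 5.477.

k = 5.48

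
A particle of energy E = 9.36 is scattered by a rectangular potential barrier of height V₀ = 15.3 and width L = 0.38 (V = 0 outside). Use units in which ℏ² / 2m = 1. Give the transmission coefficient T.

Since E < V₀ the interior solution is evanescent with decay constant κ = √(2m(V₀ − E))/ℏ = 2.437.
κL = 0.9261, sinh(κL) = 1.064.
The exact tunnelling result is T⁻¹ = 1 + V₀² sinh²(κL) / [4E(V₀ − E)] = 2.192, so T = 0.456.

T = 0.456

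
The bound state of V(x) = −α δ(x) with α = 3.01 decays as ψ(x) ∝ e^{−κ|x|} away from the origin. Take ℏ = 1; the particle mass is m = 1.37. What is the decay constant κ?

κ = 4.12

Integrate −(ℏ²/2m)ψ'' − αδ(x)ψ = Eψ from −ε to +ε: the ψ'' term gives ψ'(0⁺) − ψ'(0⁻) and the δ term gives −(2mα/ℏ²)ψ(0).
With ψ ∝ e^{−κ|x|} this yields −2κ = −2mα/ℏ², so κ = mα/ℏ² = 4.124.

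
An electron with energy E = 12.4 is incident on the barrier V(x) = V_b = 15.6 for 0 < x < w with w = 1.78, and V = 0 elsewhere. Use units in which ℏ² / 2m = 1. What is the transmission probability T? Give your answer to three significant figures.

T = 0.00447

Since E < V_b the interior solution is evanescent with decay constant κ = √(2m(V_b − E))/ℏ = 1.789.
κw = 3.184, sinh(κw) = 12.05.
Matching ψ, ψ′ at both faces gives T = [1 + V_b² sinh²(κw) / (4E(V_b − E))]⁻¹ = 1/223.7 = 0.00447.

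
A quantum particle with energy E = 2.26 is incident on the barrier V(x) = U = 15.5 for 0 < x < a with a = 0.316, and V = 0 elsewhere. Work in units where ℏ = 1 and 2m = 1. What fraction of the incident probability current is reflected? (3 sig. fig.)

E < U: inside the barrier ψ ∝ e^{±κx} with κ = √(2m(U − E))/ℏ = 3.639.
κa = 1.150, sinh(κa) = 1.420.
Matching ψ, ψ′ at both faces gives T = [1 + U² sinh²(κa) / (4E(U − E))]⁻¹ = 1/5.050 = 0.198.
R = 1 − T = 0.802.

R = 0.802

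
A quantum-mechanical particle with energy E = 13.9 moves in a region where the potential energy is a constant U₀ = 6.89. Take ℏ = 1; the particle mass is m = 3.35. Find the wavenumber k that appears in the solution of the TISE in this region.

k = 6.85

With E > U₀ the solution is oscillatory, ψ ∝ e^{±ikx} with k = √(2m(E − U₀))/ℏ.
k = √(2 × 3.35 × 7.01) = 6.853.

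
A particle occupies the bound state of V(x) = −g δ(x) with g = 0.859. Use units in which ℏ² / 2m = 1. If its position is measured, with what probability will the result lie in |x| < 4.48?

P = 0.979

The normalised bound state is ψ = √κ e^{−κ|x|} with κ = mg/ℏ² = 0.4295.
P(|x| < d) = ∫_{−d}^{d} κ e^{−2κ|x|} dx = 1 − e^{−2κd} = 1 − e^{−3.848} = 0.9787.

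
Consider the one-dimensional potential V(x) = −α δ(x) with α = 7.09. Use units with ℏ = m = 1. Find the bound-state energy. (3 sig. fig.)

E = -25.1

For x ≠ 0 the bound state is ψ ∝ e^{−κ|x|}; integrating the TISE across the delta gives the cusp condition 2κ = 2mα/ℏ², so κ = 7.090.
Then E = −ℏ²κ²/(2m) = −mα²/(2ℏ²) = -25.13.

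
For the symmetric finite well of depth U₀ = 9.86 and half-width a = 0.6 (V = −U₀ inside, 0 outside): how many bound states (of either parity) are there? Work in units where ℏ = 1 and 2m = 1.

N = 2

Define the well-strength parameter z₀ = (a/ℏ)√(2mU₀) = 0.6 × √(2·0.5·9.86) = 1.884.
The even/odd transcendental equations gain one root per π/2 in z₀, giving N = 1 + ⌊2z₀/π⌋ = 1 + ⌊1.199⌋ = 2.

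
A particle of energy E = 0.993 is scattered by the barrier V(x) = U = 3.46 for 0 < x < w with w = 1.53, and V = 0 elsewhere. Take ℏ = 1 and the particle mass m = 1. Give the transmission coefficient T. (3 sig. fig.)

T = 0.00365

E < U: inside the barrier ψ ∝ e^{±κx} with κ = √(2m(U − E))/ℏ = 2.221.
κw = 3.399, sinh(κw) = 14.94.
Matching ψ, ψ′ at both faces gives T = [1 + U² sinh²(κw) / (4E(U − E))]⁻¹ = 1/273.8 = 0.00365.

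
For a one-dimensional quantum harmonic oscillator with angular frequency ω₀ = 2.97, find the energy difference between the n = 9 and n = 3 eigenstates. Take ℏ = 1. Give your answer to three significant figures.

ΔE = 17.8

E_n = ℏω₀(n + ½), so ΔE = (9 − 3) ℏω₀ = 6 × 2.97 = 17.82.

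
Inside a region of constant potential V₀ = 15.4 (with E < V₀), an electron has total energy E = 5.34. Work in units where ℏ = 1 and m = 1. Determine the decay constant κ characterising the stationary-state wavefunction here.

Since E < V₀ the TISE in this region is ψ'' = κ²ψ with κ = √(2m(V₀ − E))/ℏ.
κ = √(2 × 1 × 10.06) = 4.486.

κ = 4.49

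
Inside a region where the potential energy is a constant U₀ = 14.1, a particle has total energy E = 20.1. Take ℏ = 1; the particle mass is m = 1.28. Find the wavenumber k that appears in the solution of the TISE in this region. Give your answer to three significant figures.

With E > U₀ the solution is oscillatory, ψ ∝ e^{±ikx} with k = √(2m(E − U₀))/ℏ.
k = √(2 × 1.28 × 6) = 3.919.

k = 3.92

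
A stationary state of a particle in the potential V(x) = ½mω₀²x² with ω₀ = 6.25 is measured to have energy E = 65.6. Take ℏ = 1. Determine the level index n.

Invert E_n = (n + ½)ℏω₀: n = E/ℏω₀ − ½ = 9.996, so n = 10.

n = 10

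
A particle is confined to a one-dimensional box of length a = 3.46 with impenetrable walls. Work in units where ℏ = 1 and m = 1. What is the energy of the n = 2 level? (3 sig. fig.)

E = 1.65

The infinite-well eigenfunctions ψ_n = √(2/a) sin(nπx/a) vanish at both walls, giving E_n = n²π²ℏ²/(2ma²).
E_2 = 2² × π² / (2 × 1 × 3.46²) = 1.649.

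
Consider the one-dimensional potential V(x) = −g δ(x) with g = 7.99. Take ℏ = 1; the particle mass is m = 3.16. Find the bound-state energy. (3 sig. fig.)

E = -101

The bound state is ψ(x) = √κ e^{−κ|x|}. The derivative jump ψ'(0⁺) − ψ'(0⁻) = −(2mg/ℏ²)ψ(0) fixes κ = mg/ℏ² = 25.25.
Then E = −ℏ²κ²/(2m) = −mg²/(2ℏ²) = -100.9.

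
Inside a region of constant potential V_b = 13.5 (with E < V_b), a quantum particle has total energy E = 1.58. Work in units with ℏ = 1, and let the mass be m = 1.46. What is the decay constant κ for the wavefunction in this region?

κ = 5.90

Since E < V_b the TISE in this region is ψ'' = κ²ψ with κ = √(2m(V_b − E))/ℏ.
κ = √(2 × 1.46 × 11.92) = 5.900.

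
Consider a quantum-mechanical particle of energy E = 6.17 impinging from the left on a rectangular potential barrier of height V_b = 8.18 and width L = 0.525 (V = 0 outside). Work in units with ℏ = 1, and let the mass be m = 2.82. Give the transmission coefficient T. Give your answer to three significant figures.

T = 0.0840

E < V_b: inside the barrier ψ ∝ e^{±κx} with κ = √(2m(V_b − E))/ℏ = 3.367.
κL = 1.768, sinh(κL) = 2.843.
Matching ψ, ψ′ at both faces gives T = [1 + V_b² sinh²(κL) / (4E(V_b − E))]⁻¹ = 1/11.90 = 0.0840.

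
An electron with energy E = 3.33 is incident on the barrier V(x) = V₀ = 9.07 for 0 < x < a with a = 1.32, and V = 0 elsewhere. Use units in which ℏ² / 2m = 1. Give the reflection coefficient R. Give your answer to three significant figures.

E < V₀: inside the barrier ψ ∝ e^{±κx} with κ = √(2m(V₀ − E))/ℏ = 2.396.
κa = 3.162, sinh(κa) = 11.79.
Matching ψ, ψ′ at both faces gives T = [1 + V₀² sinh²(κa) / (4E(V₀ − E))]⁻¹ = 1/150.7 = 0.00664.
R = 1 − T = 0.993.

R = 0.993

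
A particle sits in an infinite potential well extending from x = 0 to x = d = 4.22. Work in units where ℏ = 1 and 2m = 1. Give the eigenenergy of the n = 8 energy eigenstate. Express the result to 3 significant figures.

Requiring ψ(0) = ψ(d) = 0 quantises k = nπ/d, hence E_n = ℏ²k²/2m = n²π²ℏ²/(2md²).
E_8 = 8² × π² / (2 × 0.5 × 4.22²) = 35.47.

E = 35.5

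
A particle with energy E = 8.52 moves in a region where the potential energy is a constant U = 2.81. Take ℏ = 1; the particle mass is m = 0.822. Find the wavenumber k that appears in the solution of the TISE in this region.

With E > U the solution is oscillatory, ψ ∝ e^{±ikx} with k = √(2m(E − U))/ℏ.
k = √(2 × 0.822 × 5.71) = 3.064.

k = 3.06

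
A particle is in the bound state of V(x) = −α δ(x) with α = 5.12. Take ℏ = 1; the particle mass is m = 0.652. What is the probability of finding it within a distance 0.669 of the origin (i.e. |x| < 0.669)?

The normalised bound state is ψ = √κ e^{−κ|x|} with κ = mα/ℏ² = 3.338.
P(|x| < d) = ∫_{−d}^{d} κ e^{−2κ|x|} dx = 1 − e^{−2κd} = 1 − e^{−4.467} = 0.9885.

P = 0.989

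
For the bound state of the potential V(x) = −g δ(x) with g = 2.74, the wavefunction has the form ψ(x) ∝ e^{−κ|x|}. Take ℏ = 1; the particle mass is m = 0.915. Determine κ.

κ = 2.51

Integrating the TISE across x = 0 gives the cusp condition ψ'(0⁺) − ψ'(0⁻) = −(2mg/ℏ²)ψ(0).
With ψ ∝ e^{−κ|x|} this yields −2κ = −2mg/ℏ², so κ = mg/ℏ² = 2.507.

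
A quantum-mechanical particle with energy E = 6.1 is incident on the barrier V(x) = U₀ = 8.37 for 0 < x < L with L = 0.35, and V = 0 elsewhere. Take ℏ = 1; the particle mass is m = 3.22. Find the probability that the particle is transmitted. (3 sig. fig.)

Since E < U₀ the interior solution is evanescent with decay constant κ = √(2m(U₀ − E))/ℏ = 3.823.
κL = 1.338, sinh(κL) = 1.775.
The exact tunnelling result is T⁻¹ = 1 + U₀² sinh²(κL) / [4E(U₀ − E)] = 4.985, so T = 0.201.

T = 0.201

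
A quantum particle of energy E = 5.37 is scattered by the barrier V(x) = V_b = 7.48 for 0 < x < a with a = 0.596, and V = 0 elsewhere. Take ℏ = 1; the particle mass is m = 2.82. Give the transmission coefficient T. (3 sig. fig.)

Since E < V_b the interior solution is evanescent with decay constant κ = √(2m(V_b − E))/ℏ = 3.450.
κa = 2.056, sinh(κa) = 3.843.
Matching ψ, ψ′ at both faces gives T = [1 + V_b² sinh²(κa) / (4E(V_b − E))]⁻¹ = 1/19.24 = 0.0520.

T = 0.0520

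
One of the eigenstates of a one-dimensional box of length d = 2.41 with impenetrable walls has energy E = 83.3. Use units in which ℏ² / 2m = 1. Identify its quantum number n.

For an infinite well E_n = n²π²ℏ²/(2md²), so n = (d/πℏ)√(2mE).
n = (2.41/π) × √(2 × 0.5 × 83.3) = 7.001 → n = 7.

n = 7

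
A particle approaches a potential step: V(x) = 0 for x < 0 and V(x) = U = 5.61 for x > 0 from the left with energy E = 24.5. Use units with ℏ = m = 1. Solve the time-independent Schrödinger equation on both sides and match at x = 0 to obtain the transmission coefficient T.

On each side the TISE gives plane waves with k = √(2m(E − V))/ℏ: k₁ = √(2·1·24.5) = 7.000, k₂ = √(2·1·18.89) = 6.147.
Matching ψ and ψ′ at x = 0 gives r = (k₁ − k₂)/(k₁ + k₂), so R = r² = 0.004214 and T = 1 − R = 0.9958.

T = 0.996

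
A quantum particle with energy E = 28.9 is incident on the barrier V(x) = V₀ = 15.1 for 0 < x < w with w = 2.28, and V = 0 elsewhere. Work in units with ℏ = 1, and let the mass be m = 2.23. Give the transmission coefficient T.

Above the barrier the interior wavenumber is k₂ = √(2m(E − V₀))/ℏ = 7.845, giving phase k₂w = 17.89.
T = [1 + V₀² sin²(k₂w) / (4E(E − V₀))]⁻¹ = 1/1.096 = 0.912.

T = 0.912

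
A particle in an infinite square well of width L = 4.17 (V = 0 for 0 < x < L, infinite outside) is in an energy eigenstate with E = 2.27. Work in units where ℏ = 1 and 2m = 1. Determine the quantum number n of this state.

From E_n = n²π²ℏ²/(2mL²) invert to n = √(2mL²E)/(πℏ).
n = (4.17/π) × √(2 × 0.5 × 2.27) = 2.000 → n = 2.

n = 2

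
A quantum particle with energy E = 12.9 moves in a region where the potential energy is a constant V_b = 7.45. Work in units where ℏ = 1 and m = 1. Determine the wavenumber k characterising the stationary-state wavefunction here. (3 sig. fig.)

With E > V_b the solution is oscillatory, ψ ∝ e^{±ikx} with k = √(2m(E − V_b))/ℏ.
k = √(2 × 1 × 5.45) = 3.302.

k = 3.30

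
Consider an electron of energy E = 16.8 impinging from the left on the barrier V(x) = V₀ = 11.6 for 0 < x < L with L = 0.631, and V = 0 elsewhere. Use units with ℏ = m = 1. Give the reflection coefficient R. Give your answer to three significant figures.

R = 0.235

E > V₀: inside the barrier k₂ = √(2m(E − V₀))/ℏ = 3.225, k₂L = 2.035.
Matching at both interfaces gives T⁻¹ = 1 + V₀² sin²(k₂L) / [4E(E − V₀)] = 1.308, hence T = 0.765.
R = 1 − T = 0.235.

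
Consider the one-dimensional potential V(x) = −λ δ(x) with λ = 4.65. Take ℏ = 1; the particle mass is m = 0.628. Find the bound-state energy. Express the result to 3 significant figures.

E = -6.79

The bound state is ψ(x) = √κ e^{−κ|x|}. The derivative jump ψ'(0⁺) − ψ'(0⁻) = −(2mλ/ℏ²)ψ(0) fixes κ = mλ/ℏ² = 2.920.
Then E = −ℏ²κ²/(2m) = −mλ²/(2ℏ²) = -6.789.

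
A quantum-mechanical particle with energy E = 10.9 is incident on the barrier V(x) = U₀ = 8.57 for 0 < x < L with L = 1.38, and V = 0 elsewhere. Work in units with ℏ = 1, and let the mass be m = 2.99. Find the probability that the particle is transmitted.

T = 0.628

E > U₀: inside the barrier k₂ = √(2m(E − U₀))/ℏ = 3.733, k₂L = 5.151.
Matching at both interfaces gives T⁻¹ = 1 + U₀² sin²(k₂L) / [4E(E − U₀)] = 1.592, hence T = 0.628.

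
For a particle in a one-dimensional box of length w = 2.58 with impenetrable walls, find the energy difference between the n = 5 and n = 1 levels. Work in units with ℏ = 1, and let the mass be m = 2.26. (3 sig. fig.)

ΔE = 7.87

E_n = n²π²ℏ²/(2mw²), so ΔE = (5² − 1²) π²ℏ²/(2mw²).
ΔE = 24 × π² / (2 × 2.26 × 2.58²) = 7.873.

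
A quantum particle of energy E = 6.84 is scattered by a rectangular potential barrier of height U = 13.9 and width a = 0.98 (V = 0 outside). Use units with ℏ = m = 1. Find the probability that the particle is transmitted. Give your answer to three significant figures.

T = 0.00253

E < U: inside the barrier ψ ∝ e^{±κx} with κ = √(2m(U − E))/ℏ = 3.758.
κa = 3.683, sinh(κa) = 19.86.
The exact tunnelling result is T⁻¹ = 1 + U² sinh²(κa) / [4E(U − E)] = 395.5, so T = 0.00253.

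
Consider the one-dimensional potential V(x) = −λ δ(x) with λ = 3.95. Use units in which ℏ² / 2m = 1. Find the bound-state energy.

The bound state is ψ(x) = √κ e^{−κ|x|}. The derivative jump ψ'(0⁺) − ψ'(0⁻) = −(2mλ/ℏ²)ψ(0) fixes κ = mλ/ℏ² = 1.975.
Then E = −ℏ²κ²/(2m) = −mλ²/(2ℏ²) = -3.901.

E = -3.90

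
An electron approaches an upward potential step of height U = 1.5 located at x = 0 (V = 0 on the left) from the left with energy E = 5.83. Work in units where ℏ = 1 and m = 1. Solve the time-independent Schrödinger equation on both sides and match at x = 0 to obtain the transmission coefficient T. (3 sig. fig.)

The wavenumbers are k₁ = √(2mE)/ℏ = 3.415 on the left and k₂ = √(2m(E − U))/ℏ = 2.943 on the right.
Continuity of ψ and ψ′ at the step yields the reflection amplitude r = (k₁ − k₂)/(k₁ + k₂) = 0.07423; thus R = |r|² = 0.005509, T = 0.9945.

T = 0.994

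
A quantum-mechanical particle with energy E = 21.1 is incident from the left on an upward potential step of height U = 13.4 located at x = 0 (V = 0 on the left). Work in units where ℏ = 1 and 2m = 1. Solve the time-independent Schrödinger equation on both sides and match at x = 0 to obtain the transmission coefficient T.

On each side the TISE gives plane waves with k = √(2m(E − V))/ℏ: k₁ = √(2·½·21.1) = 4.593, k₂ = √(2·½·7.7) = 2.775.
Continuity of ψ and ψ′ at the step yields the reflection amplitude r = (k₁ − k₂)/(k₁ + k₂) = 0.2468; thus R = |r|² = 0.06092, T = 0.9391.

T = 0.939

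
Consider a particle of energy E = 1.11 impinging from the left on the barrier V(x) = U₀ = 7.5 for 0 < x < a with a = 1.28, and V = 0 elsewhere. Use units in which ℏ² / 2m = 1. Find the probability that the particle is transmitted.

E < U₀: inside the barrier ψ ∝ e^{±κx} with κ = √(2m(U₀ − E))/ℏ = 2.528.
κa = 3.236, sinh(κa) = 12.69.
Matching ψ, ψ′ at both faces gives T = [1 + U₀² sinh²(κa) / (4E(U₀ − E))]⁻¹ = 1/320.4 = 0.00312.

T = 0.00312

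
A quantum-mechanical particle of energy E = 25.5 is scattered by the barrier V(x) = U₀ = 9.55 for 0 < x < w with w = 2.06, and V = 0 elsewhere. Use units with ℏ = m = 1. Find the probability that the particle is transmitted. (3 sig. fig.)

E > U₀: inside the barrier k₂ = √(2m(E − U₀))/ℏ = 5.648, k₂w = 11.63.
T = [1 + U₀² sin²(k₂w) / (4E(E − U₀))]⁻¹ = 1/1.036 = 0.965.

T = 0.965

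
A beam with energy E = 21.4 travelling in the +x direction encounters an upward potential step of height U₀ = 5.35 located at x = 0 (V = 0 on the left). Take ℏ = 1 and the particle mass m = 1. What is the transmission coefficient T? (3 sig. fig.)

The wavenumbers are k₁ = √(2mE)/ℏ = 6.542 on the left and k₂ = √(2m(E − U₀))/ℏ = 5.666 on the right.
Matching ψ and ψ′ at x = 0 gives r = (k₁ − k₂)/(k₁ + k₂), so R = r² = 0.005155 and T = 1 − R = 0.9948.

T = 0.995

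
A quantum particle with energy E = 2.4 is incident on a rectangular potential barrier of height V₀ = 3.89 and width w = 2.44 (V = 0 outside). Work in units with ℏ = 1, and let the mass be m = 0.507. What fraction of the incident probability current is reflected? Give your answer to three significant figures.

E < V₀: inside the barrier ψ ∝ e^{±κx} with κ = √(2m(V₀ − E))/ℏ = 1.229.
κw = 2.999, sinh(κw) = 10.01.
The exact tunnelling result is T⁻¹ = 1 + V₀² sinh²(κw) / [4E(V₀ − E)] = 107.0, so T = 0.00935.
R = 1 − T = 0.991.

R = 0.991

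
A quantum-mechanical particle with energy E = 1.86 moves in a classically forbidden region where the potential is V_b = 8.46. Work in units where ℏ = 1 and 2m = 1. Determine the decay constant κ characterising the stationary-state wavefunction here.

κ = 2.57

Since E < V_b the TISE in this region is ψ'' = κ²ψ with κ = √(2m(V_b − E))/ℏ.
κ = √(2 × 0.5 × 6.6) = 2.569.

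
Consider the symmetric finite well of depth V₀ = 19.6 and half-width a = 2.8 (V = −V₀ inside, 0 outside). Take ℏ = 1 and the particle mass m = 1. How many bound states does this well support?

Define the well-strength parameter z₀ = (a/ℏ)√(2mV₀) = 2.8 × √(2·1·19.6) = 17.53.
A new bound state (alternating even/odd) appears each time z₀ passes a multiple of π/2, so N = ⌊2z₀/π⌋ + 1 = ⌊11.16⌋ + 1 = 12.

N = 12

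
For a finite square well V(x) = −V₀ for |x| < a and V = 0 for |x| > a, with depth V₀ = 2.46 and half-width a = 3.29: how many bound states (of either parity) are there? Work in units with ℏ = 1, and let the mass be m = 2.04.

N = 7

Define the well-strength parameter z₀ = (a/ℏ)√(2mV₀) = 3.29 × √(2·2.04·2.46) = 10.42.
The even/odd transcendental equations gain one root per π/2 in z₀, giving N = 1 + ⌊2z₀/π⌋ = 1 + ⌊6.636⌋ = 7.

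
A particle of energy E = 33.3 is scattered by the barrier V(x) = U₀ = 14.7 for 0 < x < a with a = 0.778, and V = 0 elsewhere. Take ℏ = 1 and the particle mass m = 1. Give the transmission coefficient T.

T = 0.920

E > U₀: inside the barrier k₂ = √(2m(E − U₀))/ℏ = 6.099, k₂a = 4.745.
T = [1 + U₀² sin²(k₂a) / (4E(E − U₀))]⁻¹ = 1/1.087 = 0.920.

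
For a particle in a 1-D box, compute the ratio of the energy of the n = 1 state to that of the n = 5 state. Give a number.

0.04

Since E_n ∝ n², the ratio is (1/5)² = 0.04.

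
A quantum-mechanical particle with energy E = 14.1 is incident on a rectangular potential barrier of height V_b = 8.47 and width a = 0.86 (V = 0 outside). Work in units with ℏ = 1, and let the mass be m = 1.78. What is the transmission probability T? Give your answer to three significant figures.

E > V_b: inside the barrier k₂ = √(2m(E − V_b))/ℏ = 4.477, k₂a = 3.850.
T = [1 + V_b² sin²(k₂a) / (4E(E − V_b))]⁻¹ = 1/1.096 = 0.913.

T = 0.913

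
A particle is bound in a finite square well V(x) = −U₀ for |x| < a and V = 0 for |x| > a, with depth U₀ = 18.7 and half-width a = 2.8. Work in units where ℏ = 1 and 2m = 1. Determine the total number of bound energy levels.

The dimensionless depth is z₀ = a√(2mU₀)/ℏ = 2.8 × √(18.70) = 12.11.
A new bound state (alternating even/odd) appears each time z₀ passes a multiple of π/2, so N = ⌊2z₀/π⌋ + 1 = ⌊7.708⌋ + 1 = 8.

N = 8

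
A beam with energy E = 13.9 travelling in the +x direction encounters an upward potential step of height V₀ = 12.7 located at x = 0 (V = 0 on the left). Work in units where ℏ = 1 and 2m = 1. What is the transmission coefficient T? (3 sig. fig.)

T = 0.702

The wavenumbers are k₁ = √(2mE)/ℏ = 3.728 on the left and k₂ = √(2m(E − V₀))/ℏ = 1.095 on the right.
Matching ψ and ψ′ at x = 0 gives r = (k₁ − k₂)/(k₁ + k₂), so R = r² = 0.2979 and T = 1 − R = 0.7021.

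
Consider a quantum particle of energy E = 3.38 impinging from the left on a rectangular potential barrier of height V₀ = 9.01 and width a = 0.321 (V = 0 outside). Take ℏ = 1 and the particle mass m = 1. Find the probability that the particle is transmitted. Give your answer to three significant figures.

Since E < V₀ the interior solution is evanescent with decay constant κ = √(2m(V₀ − E))/ℏ = 3.356.
κa = 1.077, sinh(κa) = 1.298.
Matching ψ, ψ′ at both faces gives T = [1 + V₀² sinh²(κa) / (4E(V₀ − E))]⁻¹ = 1/2.796 = 0.358.

T = 0.358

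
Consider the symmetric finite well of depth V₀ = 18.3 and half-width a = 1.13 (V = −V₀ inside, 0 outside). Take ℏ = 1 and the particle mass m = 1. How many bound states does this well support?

The dimensionless depth is z₀ = a√(2mV₀)/ℏ = 1.13 × √(36.60) = 6.836.
A new bound state (alternating even/odd) appears each time z₀ passes a multiple of π/2, so N = ⌊2z₀/π⌋ + 1 = ⌊4.352⌋ + 1 = 5.

N = 5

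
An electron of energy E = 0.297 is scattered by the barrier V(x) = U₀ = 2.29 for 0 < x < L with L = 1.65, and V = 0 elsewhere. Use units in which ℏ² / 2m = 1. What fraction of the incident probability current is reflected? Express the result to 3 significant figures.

Since E < U₀ the interior solution is evanescent with decay constant κ = √(2m(U₀ − E))/ℏ = 1.412.
κL = 2.329, sinh(κL) = 5.087.
Matching ψ, ψ′ at both faces gives T = [1 + U₀² sinh²(κL) / (4E(U₀ − E))]⁻¹ = 1/58.32 = 0.0171.
R = 1 − T = 0.983.

R = 0.983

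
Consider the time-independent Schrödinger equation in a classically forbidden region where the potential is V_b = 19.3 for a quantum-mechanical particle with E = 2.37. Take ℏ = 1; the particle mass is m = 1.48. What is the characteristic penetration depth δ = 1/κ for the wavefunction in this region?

δ = 0.141

Since E < V_b the TISE in this region is ψ'' = κ²ψ with κ = √(2m(V_b − E))/ℏ.
κ = √(2 × 1.48 × 16.93) = 7.079. The penetration depth is δ = 1/κ = 0.141.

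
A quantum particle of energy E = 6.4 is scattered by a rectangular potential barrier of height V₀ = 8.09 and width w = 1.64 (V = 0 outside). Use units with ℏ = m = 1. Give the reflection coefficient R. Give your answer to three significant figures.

E < V₀: inside the barrier ψ ∝ e^{±κx} with κ = √(2m(V₀ − E))/ℏ = 1.838.
κw = 3.015, sinh(κw) = 10.17.
The exact tunnelling result is T⁻¹ = 1 + V₀² sinh²(κw) / [4E(V₀ − E)] = 157.5, so T = 0.00635.
R = 1 − T = 0.994.

R = 0.994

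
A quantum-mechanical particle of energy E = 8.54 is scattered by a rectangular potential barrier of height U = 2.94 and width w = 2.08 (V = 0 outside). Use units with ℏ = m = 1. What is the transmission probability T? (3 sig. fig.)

Above the barrier the interior wavenumber is k₂ = √(2m(E − U))/ℏ = 3.347, giving phase k₂w = 6.961.
Matching at both interfaces gives T⁻¹ = 1 + U² sin²(k₂w) / [4E(E − U)] = 1.018, hence T = 0.983.

T = 0.983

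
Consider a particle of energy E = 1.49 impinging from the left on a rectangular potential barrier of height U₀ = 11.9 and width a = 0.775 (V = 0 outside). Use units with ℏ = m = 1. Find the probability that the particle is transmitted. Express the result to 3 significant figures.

T = 0.00149

Since E < U₀ the interior solution is evanescent with decay constant κ = √(2m(U₀ − E))/ℏ = 4.563.
κa = 3.536, sinh(κa) = 17.15.
The exact tunnelling result is T⁻¹ = 1 + U₀² sinh²(κa) / [4E(U₀ − E)] = 672.6, so T = 0.00149.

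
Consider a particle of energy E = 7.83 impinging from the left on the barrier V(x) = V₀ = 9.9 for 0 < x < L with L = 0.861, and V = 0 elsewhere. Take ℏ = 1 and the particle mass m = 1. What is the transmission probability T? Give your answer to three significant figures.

T = 0.0780

E < V₀: inside the barrier ψ ∝ e^{±κx} with κ = √(2m(V₀ − E))/ℏ = 2.035.
κL = 1.752, sinh(κL) = 2.796.
The exact tunnelling result is T⁻¹ = 1 + V₀² sinh²(κL) / [4E(V₀ − E)] = 12.82, so T = 0.0780.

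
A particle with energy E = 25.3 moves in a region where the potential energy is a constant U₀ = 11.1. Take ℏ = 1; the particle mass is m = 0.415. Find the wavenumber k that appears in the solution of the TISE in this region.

k = 3.43

With E > U₀ the solution is oscillatory, ψ ∝ e^{±ikx} with k = √(2m(E − U₀))/ℏ.
k = √(2 × 0.415 × 14.2) = 3.433.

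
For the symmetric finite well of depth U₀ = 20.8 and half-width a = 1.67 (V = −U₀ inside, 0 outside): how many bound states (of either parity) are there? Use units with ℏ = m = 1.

Define the well-strength parameter z₀ = (a/ℏ)√(2mU₀) = 1.67 × √(2·1·20.8) = 10.77.
A new bound state (alternating even/odd) appears each time z₀ passes a multiple of π/2, so N = ⌊2z₀/π⌋ + 1 = ⌊6.857⌋ + 1 = 7.

N = 7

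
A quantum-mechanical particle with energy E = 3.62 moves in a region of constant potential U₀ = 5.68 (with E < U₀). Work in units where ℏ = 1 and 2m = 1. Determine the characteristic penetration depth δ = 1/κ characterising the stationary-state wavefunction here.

δ = 0.697

Since E < U₀ the TISE in this region is ψ'' = κ²ψ with κ = √(2m(U₀ − E))/ℏ.
κ = √(2 × 0.5 × 2.06) = 1.435. The penetration depth is δ = 1/κ = 0.697.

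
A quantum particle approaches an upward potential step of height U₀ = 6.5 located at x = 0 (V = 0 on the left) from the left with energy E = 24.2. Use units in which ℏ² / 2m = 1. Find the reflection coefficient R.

R = 0.00609

The wavenumbers are k₁ = √(2mE)/ℏ = 4.919 on the left and k₂ = √(2m(E − U₀))/ℏ = 4.207 on the right.
Continuity of ψ and ψ′ at the step yields the reflection amplitude r = (k₁ − k₂)/(k₁ + k₂) = 0.07804; thus R = |r|² = 0.006090, T = 0.9939.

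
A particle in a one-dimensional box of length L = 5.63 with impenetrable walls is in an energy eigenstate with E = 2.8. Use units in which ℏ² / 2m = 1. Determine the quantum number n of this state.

n = 3

For an infinite well E_n = n²π²ℏ²/(2mL²), so n = (L/πℏ)√(2mE).
n = (5.63/π) × √(2 × 0.5 × 2.8) = 2.999 → n = 3.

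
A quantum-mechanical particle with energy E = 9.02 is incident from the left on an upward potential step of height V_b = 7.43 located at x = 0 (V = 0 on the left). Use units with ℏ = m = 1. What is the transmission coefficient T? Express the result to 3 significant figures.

T = 0.833

The wavenumbers are k₁ = √(2mE)/ℏ = 4.247 on the left and k₂ = √(2m(E − V_b))/ℏ = 1.783 on the right.
Matching ψ and ψ′ at x = 0 gives r = (k₁ − k₂)/(k₁ + k₂), so R = r² = 0.1670 and T = 1 − R = 0.8330.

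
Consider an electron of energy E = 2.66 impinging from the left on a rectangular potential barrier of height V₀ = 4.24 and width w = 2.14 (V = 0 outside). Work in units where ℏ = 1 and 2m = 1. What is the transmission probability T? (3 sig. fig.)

Since E < V₀ the interior solution is evanescent with decay constant κ = √(2m(V₀ − E))/ℏ = 1.257.
κw = 2.690, sinh(κw) = 7.331.
The exact tunnelling result is T⁻¹ = 1 + V₀² sinh²(κw) / [4E(V₀ − E)] = 58.48, so T = 0.0171.

T = 0.0171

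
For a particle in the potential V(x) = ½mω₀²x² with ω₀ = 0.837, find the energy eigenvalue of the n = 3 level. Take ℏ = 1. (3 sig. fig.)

E = 2.93

Using E_n = (n + ½)ℏω₀: E_3 = 3.5 × 0.837 = 2.930.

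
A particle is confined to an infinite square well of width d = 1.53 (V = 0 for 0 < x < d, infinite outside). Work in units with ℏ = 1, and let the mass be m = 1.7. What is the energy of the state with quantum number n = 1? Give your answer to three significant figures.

Requiring ψ(0) = ψ(d) = 0 quantises k = nπ/d, hence E_n = ℏ²k²/2m = n²π²ℏ²/(2md²).
E_1 = 1² × π² / (2 × 1.7 × 1.53²) = 1.240.

E = 1.24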